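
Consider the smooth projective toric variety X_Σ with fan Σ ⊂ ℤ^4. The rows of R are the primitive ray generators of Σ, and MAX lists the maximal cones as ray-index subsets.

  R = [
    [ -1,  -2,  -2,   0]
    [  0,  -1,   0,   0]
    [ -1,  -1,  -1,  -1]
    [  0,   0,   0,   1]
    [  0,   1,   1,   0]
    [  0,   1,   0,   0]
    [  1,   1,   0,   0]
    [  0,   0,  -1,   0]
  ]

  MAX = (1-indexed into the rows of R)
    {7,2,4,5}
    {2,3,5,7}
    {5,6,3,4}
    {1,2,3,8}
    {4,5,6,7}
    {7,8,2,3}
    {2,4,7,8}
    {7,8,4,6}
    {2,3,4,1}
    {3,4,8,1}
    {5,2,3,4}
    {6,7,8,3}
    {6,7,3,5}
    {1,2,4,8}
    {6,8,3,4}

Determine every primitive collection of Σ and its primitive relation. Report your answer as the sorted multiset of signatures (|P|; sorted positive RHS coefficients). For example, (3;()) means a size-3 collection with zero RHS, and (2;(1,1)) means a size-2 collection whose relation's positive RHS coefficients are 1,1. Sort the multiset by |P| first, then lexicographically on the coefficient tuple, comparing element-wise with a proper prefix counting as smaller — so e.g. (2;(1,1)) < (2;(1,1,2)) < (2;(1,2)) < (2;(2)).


Primitive collections (7):

  • {2,6}:  v_{2} + v_{6} = 0  so sig = (2;())
  • {5,8}:  v_{5} + v_{8} = v_{6}  so sig = (2;(1))
  • {1,5}:  v_{1} + v_{5} = v_{3} + v_{4}  so sig = (2;(1,1))
  • {1,6}:  v_{1} + v_{6} = v_{3} + v_{4} + v_{8}  so sig = (2;(1,1,1))
  • {1,7}:  v_{1} + v_{7} = v_{2} + 2·v_{8}  so sig = (2;(1,2))
  • {3,4,7}:  v_{3} + v_{4} + v_{7} = v_{8}  so sig = (3;(1))
  • {2,3,4,8}:  v_{2} + v_{3} + v_{4} + v_{8} = v_{1}  so sig = (4;(1))

Sorted signature multiset PRS(X):
{ (2;()),  (2;(1)),  (2;(1,1)),  (2;(1,1,1)),  (2;(1,2)),  (3;(1)),  (4;(1)) }


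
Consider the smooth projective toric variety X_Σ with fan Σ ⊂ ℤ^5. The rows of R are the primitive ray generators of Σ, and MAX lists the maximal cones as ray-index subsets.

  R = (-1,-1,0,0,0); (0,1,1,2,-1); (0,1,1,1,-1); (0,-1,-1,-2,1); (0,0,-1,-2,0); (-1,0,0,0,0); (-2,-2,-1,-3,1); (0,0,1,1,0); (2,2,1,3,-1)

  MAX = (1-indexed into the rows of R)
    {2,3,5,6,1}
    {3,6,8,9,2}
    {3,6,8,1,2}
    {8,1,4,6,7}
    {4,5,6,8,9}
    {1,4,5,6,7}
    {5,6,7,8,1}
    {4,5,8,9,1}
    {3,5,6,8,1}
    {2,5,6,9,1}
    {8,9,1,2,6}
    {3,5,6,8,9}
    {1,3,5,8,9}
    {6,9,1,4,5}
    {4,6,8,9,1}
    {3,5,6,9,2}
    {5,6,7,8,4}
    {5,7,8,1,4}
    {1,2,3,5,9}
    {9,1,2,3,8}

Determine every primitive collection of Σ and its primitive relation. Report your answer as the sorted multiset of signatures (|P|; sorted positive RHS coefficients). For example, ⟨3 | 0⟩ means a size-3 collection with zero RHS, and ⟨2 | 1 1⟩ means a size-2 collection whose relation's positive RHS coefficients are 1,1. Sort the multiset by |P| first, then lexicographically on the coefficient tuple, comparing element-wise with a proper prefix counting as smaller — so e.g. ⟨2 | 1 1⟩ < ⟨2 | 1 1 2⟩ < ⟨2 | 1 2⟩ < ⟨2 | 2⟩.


Σ has 9 primitive collections:

  P={2,4}:  v_{2} + v_{4} = 0  ⟹  sig = ⟨2 | 0⟩
  P={7,9}:  v_{7} + v_{9} = 0  ⟹  sig = ⟨2 | 0⟩
  P={3,4}:  v_{3} + v_{4} = v_{5} + v_{8}  ⟹  sig = ⟨2 | 1 1⟩
  P={2,7}:  v_{2} + v_{7} = v_{1} + v_{5} + v_{6} + v_{8}  ⟹  sig = ⟨2 | 1 1 1 1⟩
  P={3,7}:  v_{3} + v_{7} = v_{1} + 2·v_{5} + v_{6} + 2·v_{8}  ⟹  sig = ⟨2 | 1 1 2 2⟩
  P={2,5,8}:  v_{2} + v_{5} + v_{8} = v_{3}  ⟹  sig = ⟨3 | 1⟩
  P={1,3,6,9}:  v_{1} + v_{3} + v_{6} + v_{9} = 2·v_{2}  ⟹  sig = ⟨4 | 2⟩
  P={1,4,5,6,8}:  v_{1} + v_{4} + v_{5} + v_{6} + v_{8} = v_{7}  ⟹  sig = ⟨5 | 1⟩
  P={1,5,6,8,9}:  v_{1} + v_{5} + v_{6} + v_{8} + v_{9} = v_{2}  ⟹  sig = ⟨5 | 1⟩

so the primitive-relation signature multiset is
    ⟨2 | 0⟩
    ⟨2 | 0⟩
    ⟨2 | 1 1⟩
    ⟨2 | 1 1 1 1⟩
    ⟨2 | 1 1 2 2⟩
    ⟨3 | 1⟩
    ⟨4 | 2⟩
    ⟨5 | 1⟩
    ⟨5 | 1⟩


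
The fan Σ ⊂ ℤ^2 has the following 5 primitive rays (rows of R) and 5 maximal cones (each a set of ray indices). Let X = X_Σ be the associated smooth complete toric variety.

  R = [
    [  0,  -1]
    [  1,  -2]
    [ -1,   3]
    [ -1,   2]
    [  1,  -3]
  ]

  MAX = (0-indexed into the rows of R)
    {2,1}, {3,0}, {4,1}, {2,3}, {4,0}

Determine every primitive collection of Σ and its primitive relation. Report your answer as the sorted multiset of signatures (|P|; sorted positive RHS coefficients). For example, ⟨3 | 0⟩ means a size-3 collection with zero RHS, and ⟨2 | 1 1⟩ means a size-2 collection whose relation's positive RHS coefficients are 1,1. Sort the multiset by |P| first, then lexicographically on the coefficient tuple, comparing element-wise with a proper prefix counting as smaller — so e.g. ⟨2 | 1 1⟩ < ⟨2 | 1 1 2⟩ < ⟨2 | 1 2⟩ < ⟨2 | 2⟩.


Primitive collections (5):

  P = {1,3}:  v_{1} + v_{3} = 0 ; sig = ⟨2 | 0⟩
  P = {2,4}:  v_{2} + v_{4} = 0 ; sig = ⟨2 | 0⟩
  P = {0,1}:  v_{0} + v_{1} = v_{4} ; sig = ⟨2 | 1⟩
  P = {0,2}:  v_{0} + v_{2} = v_{3} ; sig = ⟨2 | 1⟩
  P = {3,4}:  v_{3} + v_{4} = v_{0} ; sig = ⟨2 | 1⟩

so the primitive-relation signature multiset is
{ ⟨2 | 0⟩ ×2,  ⟨2 | 1⟩ ×3 }


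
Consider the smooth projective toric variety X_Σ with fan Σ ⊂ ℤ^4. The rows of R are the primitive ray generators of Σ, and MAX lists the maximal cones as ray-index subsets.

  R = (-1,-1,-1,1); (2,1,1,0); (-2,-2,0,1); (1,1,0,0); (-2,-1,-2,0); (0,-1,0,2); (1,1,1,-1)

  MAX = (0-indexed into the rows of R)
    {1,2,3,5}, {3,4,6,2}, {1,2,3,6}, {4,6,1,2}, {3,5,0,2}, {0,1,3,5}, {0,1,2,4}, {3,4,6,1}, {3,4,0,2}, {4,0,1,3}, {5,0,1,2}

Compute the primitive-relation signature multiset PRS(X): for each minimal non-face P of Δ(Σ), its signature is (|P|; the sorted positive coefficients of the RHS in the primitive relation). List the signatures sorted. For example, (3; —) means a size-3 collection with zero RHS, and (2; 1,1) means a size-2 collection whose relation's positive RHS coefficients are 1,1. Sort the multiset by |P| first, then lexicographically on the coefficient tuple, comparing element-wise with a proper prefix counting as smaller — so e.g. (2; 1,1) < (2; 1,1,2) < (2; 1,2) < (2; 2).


5 minimal non-faces of Δ(Σ) (on 7 rays):

  • {0,6}:  v_{0} + v_{6} = 0  so sig = (2; —)
  • {5,6}:  v_{5} + v_{6} = v_{1} + v_{2} + v_{3}  so sig = (2; 1,1,1)
  • {4,5}:  v_{4} + v_{5} = 2·v_{0}  so sig = (2; 2)
  • {0,1,2,3}:  v_{0} + v_{1} + v_{2} + v_{3} = v_{5}  so sig = (4; 1)
  • {1,2,3,4}:  v_{1} + v_{2} + v_{3} + v_{4} = v_{0}  so sig = (4; 1)

so the primitive-relation signature multiset is
[(2; —), (2; 1,1,1), (2; 2), (4; 1), (4; 1)]


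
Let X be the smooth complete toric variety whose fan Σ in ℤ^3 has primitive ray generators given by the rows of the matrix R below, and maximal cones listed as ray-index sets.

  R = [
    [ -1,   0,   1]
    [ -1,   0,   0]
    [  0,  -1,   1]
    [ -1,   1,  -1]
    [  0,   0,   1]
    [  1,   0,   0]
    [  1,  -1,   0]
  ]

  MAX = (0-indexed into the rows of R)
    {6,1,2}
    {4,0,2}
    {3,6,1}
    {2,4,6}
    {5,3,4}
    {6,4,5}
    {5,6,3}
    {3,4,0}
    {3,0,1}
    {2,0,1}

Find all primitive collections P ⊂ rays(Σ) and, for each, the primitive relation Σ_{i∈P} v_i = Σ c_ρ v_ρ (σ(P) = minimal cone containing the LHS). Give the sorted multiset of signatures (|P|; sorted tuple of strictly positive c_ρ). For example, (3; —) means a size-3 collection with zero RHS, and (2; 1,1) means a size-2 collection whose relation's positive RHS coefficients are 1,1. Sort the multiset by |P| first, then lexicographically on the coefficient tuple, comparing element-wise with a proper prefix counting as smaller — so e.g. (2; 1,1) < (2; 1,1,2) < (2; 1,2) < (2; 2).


Σ has 7 primitive collections:

  P={1,5}:  v_{1} + v_{5} = 0  ⟹  sig = (2; —)
  P={0,5}:  v_{0} + v_{5} = v_{4}  ⟹  sig = (2; 1)
  P={0,6}:  v_{0} + v_{6} = v_{2}  ⟹  sig = (2; 1)
  P={1,4}:  v_{1} + v_{4} = v_{0}  ⟹  sig = (2; 1)
  P={2,3}:  v_{2} + v_{3} = v_{1}  ⟹  sig = (2; 1)
  P={2,5}:  v_{2} + v_{5} = v_{4} + v_{6}  ⟹  sig = (2; 1,1)
  P={3,4,6}:  v_{3} + v_{4} + v_{6} = 0  ⟹  sig = (3; —)

Hence PRS(X_Σ) =
[(2; —), (2; 1), (2; 1), (2; 1), (2; 1), (2; 1,1), (3; —)]


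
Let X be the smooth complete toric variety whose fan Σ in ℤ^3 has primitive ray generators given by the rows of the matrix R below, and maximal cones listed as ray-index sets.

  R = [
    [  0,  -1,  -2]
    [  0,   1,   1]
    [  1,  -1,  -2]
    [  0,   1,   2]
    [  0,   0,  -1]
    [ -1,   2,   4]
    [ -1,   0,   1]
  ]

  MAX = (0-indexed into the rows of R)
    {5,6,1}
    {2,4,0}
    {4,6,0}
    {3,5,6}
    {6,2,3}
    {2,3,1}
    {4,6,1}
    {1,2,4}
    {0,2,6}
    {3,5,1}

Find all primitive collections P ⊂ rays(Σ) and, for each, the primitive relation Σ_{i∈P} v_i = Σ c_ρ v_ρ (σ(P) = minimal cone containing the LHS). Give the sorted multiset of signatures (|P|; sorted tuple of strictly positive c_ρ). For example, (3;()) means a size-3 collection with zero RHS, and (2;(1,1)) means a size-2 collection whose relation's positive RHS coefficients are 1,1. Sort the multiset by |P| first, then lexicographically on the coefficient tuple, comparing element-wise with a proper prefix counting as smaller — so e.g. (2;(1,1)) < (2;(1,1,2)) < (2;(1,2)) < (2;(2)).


The 9 primitive collections of Σ (r=7, n=3):

  P = {0,3}:  v_{0} + v_{3} = 0  ⟹  sig = (2;())
  P = {0,1}:  v_{0} + v_{1} = v_{4}  ⟹  sig = (2;(1))
  P = {2,5}:  v_{2} + v_{5} = v_{3}  ⟹  sig = (2;(1))
  P = {3,4}:  v_{3} + v_{4} = v_{1}  ⟹  sig = (2;(1))
  P = {0,5}:  v_{0} + v_{5} = v_{1} + v_{6}  ⟹  sig = (2;(1,1))
  P = {4,5}:  v_{4} + v_{5} = 2·v_{1} + v_{6}  ⟹  sig = (2;(1,2))
  P = {1,2,6}:  v_{1} + v_{2} + v_{6} = 0  ⟹  sig = (3;())
  P = {1,3,6}:  v_{1} + v_{3} + v_{6} = v_{5}  ⟹  sig = (3;(1))
  P = {2,4,6}:  v_{2} + v_{4} + v_{6} = v_{0}  ⟹  sig = (3;(1))

Hence PRS(X_Σ) =
[(2;()), (2;(1)), (2;(1)), (2;(1)), (2;(1,1)), (2;(1,2)), (3;()), (3;(1)), (3;(1))]


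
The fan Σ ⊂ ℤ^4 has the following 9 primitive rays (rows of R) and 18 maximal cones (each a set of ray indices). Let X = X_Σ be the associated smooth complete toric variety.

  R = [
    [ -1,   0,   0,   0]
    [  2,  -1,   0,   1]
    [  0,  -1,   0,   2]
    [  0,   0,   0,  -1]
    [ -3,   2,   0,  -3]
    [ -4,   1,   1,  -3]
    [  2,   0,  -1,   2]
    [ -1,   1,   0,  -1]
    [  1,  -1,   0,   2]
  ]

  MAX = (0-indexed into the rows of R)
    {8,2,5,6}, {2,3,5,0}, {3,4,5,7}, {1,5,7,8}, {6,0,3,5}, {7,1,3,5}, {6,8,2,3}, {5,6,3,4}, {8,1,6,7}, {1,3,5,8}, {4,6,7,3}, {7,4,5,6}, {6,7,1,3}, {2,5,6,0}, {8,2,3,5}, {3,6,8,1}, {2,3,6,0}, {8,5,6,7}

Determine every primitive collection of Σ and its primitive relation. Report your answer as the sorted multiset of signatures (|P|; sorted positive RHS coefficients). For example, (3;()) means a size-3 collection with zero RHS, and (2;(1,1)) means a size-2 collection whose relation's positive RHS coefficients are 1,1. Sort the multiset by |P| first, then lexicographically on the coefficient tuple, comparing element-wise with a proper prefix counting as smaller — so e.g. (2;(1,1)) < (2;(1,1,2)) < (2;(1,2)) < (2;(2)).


Σ has 14 primitive collections:

  P = {0,8}:  v_{0} + v_{8} = v_{2}  →  sig = (2;(1))
  P = {0,1}:  v_{0} + v_{1} = v_{3} + v_{8}  →  sig = (2;(1,1))
  P = {0,7}:  v_{0} + v_{7} = v_{5} + v_{6}  →  sig = (2;(1,1))
  P = {1,4}:  v_{1} + v_{4} = v_{3} + v_{7}  →  sig = (2;(1,1))
  P = {4,8}:  v_{4} + v_{8} = v_{5} + v_{6}  →  sig = (2;(1,1))
  P = {2,4}:  v_{2} + v_{4} = v_{0} + v_{5} + v_{6}  →  sig = (2;(1,1,1))
  P = {2,7}:  v_{2} + v_{7} = v_{5} + v_{6} + v_{8}  →  sig = (2;(1,1,1))
  P = {1,2}:  v_{1} + v_{2} = v_{3} + 2·v_{8}  →  sig = (2;(1,2))
  P = {0,4}:  v_{0} + v_{4} = v_{3} + 2·v_{5} + 2·v_{6}  →  sig = (2;(1,2,2))
  P = {1,5,6}:  v_{1} + v_{5} + v_{6} = 0  →  sig = (3;())
  P = {3,7,8}:  v_{3} + v_{7} + v_{8} = 0  →  sig = (3;())
  P = {3,5,6,7}:  v_{3} + v_{5} + v_{6} + v_{7} = v_{4}  →  sig = (4;(1))
  P = {3,5,6,8}:  v_{3} + v_{5} + v_{6} + v_{8} = v_{0}  →  sig = (4;(1))
  P = {2,3,5,6}:  v_{2} + v_{3} + v_{5} + v_{6} = 2·v_{0}  →  sig = (4;(2))

Signatures (|P|; sorted positive RHS coefficients), sorted:
{ (2;(1)),  (2;(1,1)) ×4,  (2;(1,1,1)) ×2,  (2;(1,2)),  (2;(1,2,2)),  (3;()) ×2,  (4;(1)) ×2,  (4;(2)) }


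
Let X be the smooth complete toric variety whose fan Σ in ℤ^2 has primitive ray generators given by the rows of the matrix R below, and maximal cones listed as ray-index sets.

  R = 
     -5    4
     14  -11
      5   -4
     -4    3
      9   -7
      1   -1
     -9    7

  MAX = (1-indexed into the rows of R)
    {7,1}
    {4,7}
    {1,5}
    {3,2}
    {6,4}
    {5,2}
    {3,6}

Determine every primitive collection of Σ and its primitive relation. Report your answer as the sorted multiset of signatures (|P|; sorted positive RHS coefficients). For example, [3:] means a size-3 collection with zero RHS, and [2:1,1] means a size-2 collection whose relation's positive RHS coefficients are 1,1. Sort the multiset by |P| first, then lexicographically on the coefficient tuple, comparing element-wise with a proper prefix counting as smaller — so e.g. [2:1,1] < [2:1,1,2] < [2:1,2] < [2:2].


14 minimal non-faces of Δ(Σ) (on 7 rays):

  {1,3}:  v_{1} + v_{3} = 0 — sig = [2:]
  {5,7}:  v_{5} + v_{7} = 0 — sig = [2:]
  {1,2}:  v_{1} + v_{2} = v_{5} — sig = [2:1]
  {1,4}:  v_{1} + v_{4} = v_{7} — sig = [2:1]
  {1,6}:  v_{1} + v_{6} = v_{4} — sig = [2:1]
  {2,7}:  v_{2} + v_{7} = v_{3} — sig = [2:1]
  {3,4}:  v_{3} + v_{4} = v_{6} — sig = [2:1]
  {3,5}:  v_{3} + v_{5} = v_{2} — sig = [2:1]
  {3,7}:  v_{3} + v_{7} = v_{4} — sig = [2:1]
  {4,5}:  v_{4} + v_{5} = v_{3} — sig = [2:1]
  {2,4}:  v_{2} + v_{4} = 2·v_{3} — sig = [2:2]
  {5,6}:  v_{5} + v_{6} = 2·v_{3} — sig = [2:2]
  {6,7}:  v_{6} + v_{7} = 2·v_{4} — sig = [2:2]
  {2,6}:  v_{2} + v_{6} = 3·v_{3} — sig = [2:3]

Hence PRS(X_Σ) =
{ [2:] ×2,  [2:1] ×8,  [2:2] ×3,  [2:3] }


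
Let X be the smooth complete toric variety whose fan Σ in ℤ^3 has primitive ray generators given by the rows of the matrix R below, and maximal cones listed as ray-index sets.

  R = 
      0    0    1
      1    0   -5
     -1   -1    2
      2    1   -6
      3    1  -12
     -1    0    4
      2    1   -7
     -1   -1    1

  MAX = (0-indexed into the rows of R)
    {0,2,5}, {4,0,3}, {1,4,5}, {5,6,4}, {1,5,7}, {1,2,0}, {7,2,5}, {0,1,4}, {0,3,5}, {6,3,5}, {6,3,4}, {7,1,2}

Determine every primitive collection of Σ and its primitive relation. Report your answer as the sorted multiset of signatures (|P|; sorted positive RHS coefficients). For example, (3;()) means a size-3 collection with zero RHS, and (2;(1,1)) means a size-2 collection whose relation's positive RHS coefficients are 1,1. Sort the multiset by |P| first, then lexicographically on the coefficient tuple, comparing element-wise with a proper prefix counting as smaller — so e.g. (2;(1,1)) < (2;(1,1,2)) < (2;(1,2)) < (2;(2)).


14 collections generate NE(X_Σ); each relation:

  P={0,6}:  v_{0} + v_{6} = v_{3} ; sig = (2;(1))
  P={0,7}:  v_{0} + v_{7} = v_{2} ; sig = (2;(1))
  P={1,6}:  v_{1} + v_{6} = v_{4} ; sig = (2;(1))
  P={2,6}:  v_{2} + v_{6} = v_{1} ; sig = (2;(1))
  P={3,7}:  v_{3} + v_{7} = v_{1} ; sig = (2;(1))
  P={1,3}:  v_{1} + v_{3} = v_{0} + v_{4} ; sig = (2;(1,1))
  P={2,3}:  v_{2} + v_{3} = v_{0} + v_{1} ; sig = (2;(1,1))
  P={6,7}:  v_{6} + v_{7} = 2·v_{1} + v_{5} ; sig = (2;(1,2))
  P={4,7}:  v_{4} + v_{7} = 3·v_{1} + v_{5} ; sig = (2;(1,3))
  P={2,4}:  v_{2} + v_{4} = 2·v_{1} ; sig = (2;(2))
  P={0,1,5}:  v_{0} + v_{1} + v_{5} = 0 ; sig = (3;())
  P={0,4,5}:  v_{0} + v_{4} + v_{5} = v_{6} ; sig = (3;(1))
  P={1,2,5}:  v_{1} + v_{2} + v_{5} = v_{7} ; sig = (3;(1))
  P={3,4,5}:  v_{3} + v_{4} + v_{5} = 2·v_{6} ; sig = (3;(2))

Sorted signature multiset PRS(X):
{ (2;(1)) ×5,  (2;(1,1)) ×2,  (2;(1,2)),  (2;(1,3)),  (2;(2)),  (3;()),  (3;(1)) ×2,  (3;(2)) }


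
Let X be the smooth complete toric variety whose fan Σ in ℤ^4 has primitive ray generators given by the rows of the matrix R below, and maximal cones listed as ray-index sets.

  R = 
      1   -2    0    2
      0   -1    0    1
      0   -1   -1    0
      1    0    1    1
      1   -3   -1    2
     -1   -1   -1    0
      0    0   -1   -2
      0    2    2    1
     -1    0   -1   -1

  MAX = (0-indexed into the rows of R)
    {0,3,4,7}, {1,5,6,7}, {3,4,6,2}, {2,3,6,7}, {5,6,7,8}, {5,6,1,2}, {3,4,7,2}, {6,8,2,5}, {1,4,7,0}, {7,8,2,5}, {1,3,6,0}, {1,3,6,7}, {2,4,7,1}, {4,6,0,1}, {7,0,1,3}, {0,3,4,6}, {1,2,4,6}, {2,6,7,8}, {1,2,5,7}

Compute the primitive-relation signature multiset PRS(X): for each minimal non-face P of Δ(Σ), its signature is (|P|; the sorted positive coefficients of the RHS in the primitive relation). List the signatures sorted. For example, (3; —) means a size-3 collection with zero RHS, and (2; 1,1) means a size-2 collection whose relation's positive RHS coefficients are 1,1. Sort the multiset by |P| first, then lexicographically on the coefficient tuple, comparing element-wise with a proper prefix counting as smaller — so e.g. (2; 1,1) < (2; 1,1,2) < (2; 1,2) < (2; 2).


Primitive collections (14):

  P = {3,8}:  v_{3} + v_{8} = 0  →  sig = (2; —)
  P = {0,2}:  v_{0} + v_{2} = v_{4}  →  sig = (2; 1)
  P = {1,8}:  v_{1} + v_{8} = v_{5}  →  sig = (2; 1)
  P = {3,5}:  v_{3} + v_{5} = v_{1}  →  sig = (2; 1)
  P = {0,8}:  v_{0} + v_{8} = v_{1} + v_{2}  →  sig = (2; 1,1)
  P = {0,5}:  v_{0} + v_{5} = 2·v_{1} + v_{2}  →  sig = (2; 1,2)
  P = {4,8}:  v_{4} + v_{8} = v_{1} + 2·v_{2}  →  sig = (2; 1,2)
  P = {4,5}:  v_{4} + v_{5} = 2·v_{1} + 2·v_{2}  →  sig = (2; 2,2)
  P = {0,6,7}:  v_{0} + v_{6} + v_{7} = v_{3}  →  sig = (3; 1)
  P = {1,2,3}:  v_{1} + v_{2} + v_{3} = v_{0}  →  sig = (3; 1)
  P = {4,6,7}:  v_{4} + v_{6} + v_{7} = v_{2} + v_{3}  →  sig = (3; 1,1)
  P = {1,3,4}:  v_{1} + v_{3} + v_{4} = 2·v_{0}  →  sig = (3; 2)
  P = {1,2,6,7}:  v_{1} + v_{2} + v_{6} + v_{7} = 0  →  sig = (4; —)
  P = {2,5,6,7}:  v_{2} + v_{5} + v_{6} + v_{7} = v_{8}  →  sig = (4; 1)

Hence PRS(X_Σ) =
[(2; —), (2; 1), (2; 1), (2; 1), (2; 1,1), (2; 1,2), (2; 1,2), (2; 2,2), (3; 1), (3; 1), (3; 1,1), (3; 2), (4; —), (4; 1)]


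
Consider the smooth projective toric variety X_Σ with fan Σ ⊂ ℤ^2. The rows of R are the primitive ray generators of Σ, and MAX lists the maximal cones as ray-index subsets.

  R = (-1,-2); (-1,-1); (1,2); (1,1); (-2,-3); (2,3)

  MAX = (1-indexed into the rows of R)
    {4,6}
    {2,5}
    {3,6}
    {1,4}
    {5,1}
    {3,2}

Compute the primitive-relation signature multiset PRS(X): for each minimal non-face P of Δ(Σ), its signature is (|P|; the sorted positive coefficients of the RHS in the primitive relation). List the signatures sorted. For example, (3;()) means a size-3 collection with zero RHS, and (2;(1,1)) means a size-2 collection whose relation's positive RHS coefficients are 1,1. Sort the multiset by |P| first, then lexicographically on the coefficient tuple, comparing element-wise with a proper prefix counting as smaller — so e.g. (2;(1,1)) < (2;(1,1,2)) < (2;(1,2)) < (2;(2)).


Minimal non-faces — 9 found among 6 rays, 6 max cones:

  • {1,3}:  v_{1} + v_{3} = 0  so sig = (2;())
  • {2,4}:  v_{2} + v_{4} = 0  so sig = (2;())
  • {5,6}:  v_{5} + v_{6} = 0  so sig = (2;())
  • {1,2}:  v_{1} + v_{2} = v_{5}  so sig = (2;(1))
  • {1,6}:  v_{1} + v_{6} = v_{4}  so sig = (2;(1))
  • {2,6}:  v_{2} + v_{6} = v_{3}  so sig = (2;(1))
  • {3,4}:  v_{3} + v_{4} = v_{6}  so sig = (2;(1))
  • {3,5}:  v_{3} + v_{5} = v_{2}  so sig = (2;(1))
  • {4,5}:  v_{4} + v_{5} = v_{1}  so sig = (2;(1))

so the primitive-relation signature multiset is
[(2;()), (2;()), (2;()), (2;(1)), (2;(1)), (2;(1)), (2;(1)), (2;(1)), (2;(1))]


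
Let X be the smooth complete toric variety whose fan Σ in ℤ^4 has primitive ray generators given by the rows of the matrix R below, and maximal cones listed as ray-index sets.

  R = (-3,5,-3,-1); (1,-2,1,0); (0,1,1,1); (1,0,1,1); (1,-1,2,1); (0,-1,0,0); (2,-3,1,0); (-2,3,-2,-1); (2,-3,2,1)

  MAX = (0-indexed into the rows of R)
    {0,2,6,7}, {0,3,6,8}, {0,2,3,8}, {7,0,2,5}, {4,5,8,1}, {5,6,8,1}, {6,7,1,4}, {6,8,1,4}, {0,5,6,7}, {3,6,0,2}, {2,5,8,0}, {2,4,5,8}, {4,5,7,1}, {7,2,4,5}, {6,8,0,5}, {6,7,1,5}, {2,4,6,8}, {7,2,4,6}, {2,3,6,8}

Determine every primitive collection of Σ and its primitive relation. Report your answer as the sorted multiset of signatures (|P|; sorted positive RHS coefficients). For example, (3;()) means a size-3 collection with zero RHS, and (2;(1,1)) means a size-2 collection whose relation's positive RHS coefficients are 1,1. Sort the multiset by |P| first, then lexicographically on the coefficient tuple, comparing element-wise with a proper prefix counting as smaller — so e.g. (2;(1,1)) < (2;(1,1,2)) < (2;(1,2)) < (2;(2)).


Δ(Σ) — 9 vertices, 11 min non-faces:

  P={7,8}:  v_{7} + v_{8} = 0  ⟹  sig = (2;())
  P={0,1}:  v_{0} + v_{1} = v_{7}  ⟹  sig = (2;(1))
  P={1,2}:  v_{1} + v_{2} = v_{4}  ⟹  sig = (2;(1))
  P={0,4}:  v_{0} + v_{4} = v_{2} + v_{7}  ⟹  sig = (2;(1,1))
  P={1,3}:  v_{1} + v_{3} = v_{2} + v_{6}  ⟹  sig = (2;(1,1))
  P={3,7}:  v_{3} + v_{7} = v_{0} + v_{2} + v_{6}  ⟹  sig = (2;(1,1,1))
  P={3,4}:  v_{3} + v_{4} = 2·v_{2} + v_{6}  ⟹  sig = (2;(1,2))
  P={3,5}:  v_{3} + v_{5} = v_{0} + 2·v_{8}  ⟹  sig = (2;(1,2))
  P={2,5,6}:  v_{2} + v_{5} + v_{6} = v_{8}  ⟹  sig = (3;(1))
  P={4,5,6}:  v_{4} + v_{5} + v_{6} = v_{1} + v_{8}  ⟹  sig = (3;(1,1))
  P={0,2,6,8}:  v_{0} + v_{2} + v_{6} + v_{8} = v_{3}  ⟹  sig = (4;(1))

Sorted signature multiset PRS(X):
    (2;())
    (2;(1))
    (2;(1))
    (2;(1,1))
    (2;(1,1))
    (2;(1,1,1))
    (2;(1,2))
    (2;(1,2))
    (3;(1))
    (3;(1,1))
    (4;(1))


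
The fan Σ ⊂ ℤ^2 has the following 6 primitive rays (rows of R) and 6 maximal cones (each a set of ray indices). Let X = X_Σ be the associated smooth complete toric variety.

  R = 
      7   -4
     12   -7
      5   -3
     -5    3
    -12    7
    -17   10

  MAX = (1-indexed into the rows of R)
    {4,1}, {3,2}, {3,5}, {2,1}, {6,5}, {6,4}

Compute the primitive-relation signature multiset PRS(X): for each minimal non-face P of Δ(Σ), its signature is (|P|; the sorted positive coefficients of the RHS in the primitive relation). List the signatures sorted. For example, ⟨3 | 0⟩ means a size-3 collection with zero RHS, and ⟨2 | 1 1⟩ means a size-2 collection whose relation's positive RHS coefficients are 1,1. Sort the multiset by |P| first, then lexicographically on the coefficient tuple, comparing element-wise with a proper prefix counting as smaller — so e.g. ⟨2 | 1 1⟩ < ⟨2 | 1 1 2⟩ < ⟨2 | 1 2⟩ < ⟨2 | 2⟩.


9 collections generate NE(X_Σ); each relation:

  P = {2,5}:  v_{2} + v_{5} = 0  ⟹  sig = ⟨2 | 0⟩
  P = {3,4}:  v_{3} + v_{4} = 0  ⟹  sig = ⟨2 | 0⟩
  P = {1,3}:  v_{1} + v_{3} = v_{2}  ⟹  sig = ⟨2 | 1⟩
  P = {1,5}:  v_{1} + v_{5} = v_{4}  ⟹  sig = ⟨2 | 1⟩
  P = {2,4}:  v_{2} + v_{4} = v_{1}  ⟹  sig = ⟨2 | 1⟩
  P = {2,6}:  v_{2} + v_{6} = v_{4}  ⟹  sig = ⟨2 | 1⟩
  P = {3,6}:  v_{3} + v_{6} = v_{5}  ⟹  sig = ⟨2 | 1⟩
  P = {4,5}:  v_{4} + v_{5} = v_{6}  ⟹  sig = ⟨2 | 1⟩
  P = {1,6}:  v_{1} + v_{6} = 2·v_{4}  ⟹  sig = ⟨2 | 2⟩

Hence PRS(X_Σ) =
    ⟨2 | 0⟩
    ⟨2 | 0⟩
    ⟨2 | 1⟩
    ⟨2 | 1⟩
    ⟨2 | 1⟩
    ⟨2 | 1⟩
    ⟨2 | 1⟩
    ⟨2 | 1⟩
    ⟨2 | 2⟩


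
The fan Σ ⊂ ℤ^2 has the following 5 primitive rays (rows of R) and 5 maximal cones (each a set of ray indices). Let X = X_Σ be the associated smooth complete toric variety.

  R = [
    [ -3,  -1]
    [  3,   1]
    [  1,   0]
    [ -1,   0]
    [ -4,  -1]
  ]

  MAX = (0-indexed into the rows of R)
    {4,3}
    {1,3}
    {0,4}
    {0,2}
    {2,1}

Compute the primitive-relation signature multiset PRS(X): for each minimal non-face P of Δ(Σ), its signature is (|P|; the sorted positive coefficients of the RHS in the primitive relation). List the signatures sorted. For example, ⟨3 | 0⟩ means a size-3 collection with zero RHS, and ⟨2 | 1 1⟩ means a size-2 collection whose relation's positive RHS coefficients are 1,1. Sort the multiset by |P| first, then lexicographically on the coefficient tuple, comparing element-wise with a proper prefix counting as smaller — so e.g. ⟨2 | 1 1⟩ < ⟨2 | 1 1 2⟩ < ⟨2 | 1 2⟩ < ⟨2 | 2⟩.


Minimal non-faces — 5 found among 5 rays, 5 max cones:

  P = {0,1}:  v_{0} + v_{1} = 0  →  sig = ⟨2 | 0⟩
  P = {2,3}:  v_{2} + v_{3} = 0  →  sig = ⟨2 | 0⟩
  P = {0,3}:  v_{0} + v_{3} = v_{4}  →  sig = ⟨2 | 1⟩
  P = {1,4}:  v_{1} + v_{4} = v_{3}  →  sig = ⟨2 | 1⟩
  P = {2,4}:  v_{2} + v_{4} = v_{0}  →  sig = ⟨2 | 1⟩

Signatures (|P|; sorted positive RHS coefficients), sorted:
{ ⟨2 | 0⟩ ×2,  ⟨2 | 1⟩ ×3 }


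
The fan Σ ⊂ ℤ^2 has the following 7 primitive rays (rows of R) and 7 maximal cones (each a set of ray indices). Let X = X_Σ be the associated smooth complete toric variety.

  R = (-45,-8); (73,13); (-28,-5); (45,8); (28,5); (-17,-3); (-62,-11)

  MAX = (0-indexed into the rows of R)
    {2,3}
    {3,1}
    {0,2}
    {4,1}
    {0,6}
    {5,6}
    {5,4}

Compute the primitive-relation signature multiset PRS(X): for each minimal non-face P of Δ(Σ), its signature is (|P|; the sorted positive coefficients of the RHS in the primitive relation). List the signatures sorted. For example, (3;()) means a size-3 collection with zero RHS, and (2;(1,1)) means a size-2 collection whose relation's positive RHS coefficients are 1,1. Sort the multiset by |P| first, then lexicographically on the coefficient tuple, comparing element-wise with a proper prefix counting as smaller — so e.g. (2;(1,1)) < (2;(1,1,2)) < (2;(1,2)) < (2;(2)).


14 collections generate NE(X_Σ); each relation:

  • {0,3}:  v_{0} + v_{3} = 0 ; sig = (2;())
  • {2,4}:  v_{2} + v_{4} = 0 ; sig = (2;())
  • {0,1}:  v_{0} + v_{1} = v_{4} ; sig = (2;(1))
  • {0,4}:  v_{0} + v_{4} = v_{5} ; sig = (2;(1))
  • {0,5}:  v_{0} + v_{5} = v_{6} ; sig = (2;(1))
  • {1,2}:  v_{1} + v_{2} = v_{3} ; sig = (2;(1))
  • {2,5}:  v_{2} + v_{5} = v_{0} ; sig = (2;(1))
  • {3,4}:  v_{3} + v_{4} = v_{1} ; sig = (2;(1))
  • {3,5}:  v_{3} + v_{5} = v_{4} ; sig = (2;(1))
  • {3,6}:  v_{3} + v_{6} = v_{5} ; sig = (2;(1))
  • {1,6}:  v_{1} + v_{6} = v_{4} + v_{5} ; sig = (2;(1,1))
  • {1,5}:  v_{1} + v_{5} = 2·v_{4} ; sig = (2;(2))
  • {2,6}:  v_{2} + v_{6} = 2·v_{0} ; sig = (2;(2))
  • {4,6}:  v_{4} + v_{6} = 2·v_{5} ; sig = (2;(2))

Signatures (|P|; sorted positive RHS coefficients), sorted:
[(2;()), (2;()), (2;(1)), (2;(1)), (2;(1)), (2;(1)), (2;(1)), (2;(1)), (2;(1)), (2;(1)), (2;(1,1)), (2;(2)), (2;(2)), (2;(2))]


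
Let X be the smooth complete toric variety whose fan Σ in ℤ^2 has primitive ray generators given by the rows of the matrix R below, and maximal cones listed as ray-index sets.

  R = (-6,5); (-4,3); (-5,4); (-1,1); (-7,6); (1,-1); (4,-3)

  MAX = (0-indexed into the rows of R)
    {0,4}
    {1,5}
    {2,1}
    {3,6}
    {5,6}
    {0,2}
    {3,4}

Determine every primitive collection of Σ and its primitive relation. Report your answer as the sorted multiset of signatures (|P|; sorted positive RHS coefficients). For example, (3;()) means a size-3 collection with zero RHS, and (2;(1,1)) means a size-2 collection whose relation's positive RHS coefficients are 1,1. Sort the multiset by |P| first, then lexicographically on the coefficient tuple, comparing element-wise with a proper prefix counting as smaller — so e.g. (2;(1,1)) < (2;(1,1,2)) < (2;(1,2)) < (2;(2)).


The 14 primitive collections of Σ (r=7, n=2):

  • {1,6}:  v_{1} + v_{6} = 0  →  sig = (2;())
  • {3,5}:  v_{3} + v_{5} = 0  →  sig = (2;())
  • {0,3}:  v_{0} + v_{3} = v_{4}  →  sig = (2;(1))
  • {0,5}:  v_{0} + v_{5} = v_{2}  →  sig = (2;(1))
  • {1,3}:  v_{1} + v_{3} = v_{2}  →  sig = (2;(1))
  • {2,3}:  v_{2} + v_{3} = v_{0}  →  sig = (2;(1))
  • {2,5}:  v_{2} + v_{5} = v_{1}  →  sig = (2;(1))
  • {2,6}:  v_{2} + v_{6} = v_{3}  →  sig = (2;(1))
  • {4,5}:  v_{4} + v_{5} = v_{0}  →  sig = (2;(1))
  • {1,4}:  v_{1} + v_{4} = v_{0} + v_{2}  →  sig = (2;(1,1))
  • {0,1}:  v_{0} + v_{1} = 2·v_{2}  →  sig = (2;(2))
  • {0,6}:  v_{0} + v_{6} = 2·v_{3}  →  sig = (2;(2))
  • {2,4}:  v_{2} + v_{4} = 2·v_{0}  →  sig = (2;(2))
  • {4,6}:  v_{4} + v_{6} = 3·v_{3}  →  sig = (2;(3))

Sorted signature multiset PRS(X):
[(2;()), (2;()), (2;(1)), (2;(1)), (2;(1)), (2;(1)), (2;(1)), (2;(1)), (2;(1)), (2;(1,1)), (2;(2)), (2;(2)), (2;(2)), (2;(3))]


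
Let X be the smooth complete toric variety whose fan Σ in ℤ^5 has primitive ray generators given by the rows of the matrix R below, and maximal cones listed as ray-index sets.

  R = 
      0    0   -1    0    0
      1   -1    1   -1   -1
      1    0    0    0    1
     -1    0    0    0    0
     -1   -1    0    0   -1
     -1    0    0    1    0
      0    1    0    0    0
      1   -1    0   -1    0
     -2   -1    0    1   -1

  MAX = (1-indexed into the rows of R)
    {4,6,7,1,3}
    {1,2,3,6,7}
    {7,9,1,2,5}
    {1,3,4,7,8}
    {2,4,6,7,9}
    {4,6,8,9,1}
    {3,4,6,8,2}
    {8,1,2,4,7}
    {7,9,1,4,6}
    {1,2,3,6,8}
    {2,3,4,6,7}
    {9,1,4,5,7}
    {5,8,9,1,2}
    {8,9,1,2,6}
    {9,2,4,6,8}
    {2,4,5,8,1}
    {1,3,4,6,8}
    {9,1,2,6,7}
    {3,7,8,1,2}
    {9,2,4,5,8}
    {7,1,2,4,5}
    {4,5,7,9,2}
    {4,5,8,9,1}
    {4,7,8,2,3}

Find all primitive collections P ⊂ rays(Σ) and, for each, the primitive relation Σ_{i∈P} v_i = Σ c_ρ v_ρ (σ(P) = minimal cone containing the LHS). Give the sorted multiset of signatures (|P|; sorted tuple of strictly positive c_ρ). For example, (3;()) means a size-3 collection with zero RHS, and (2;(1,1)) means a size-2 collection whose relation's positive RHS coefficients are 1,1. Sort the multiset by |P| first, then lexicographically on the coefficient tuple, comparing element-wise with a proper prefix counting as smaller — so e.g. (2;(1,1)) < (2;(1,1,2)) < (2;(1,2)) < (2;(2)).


Σ has 9 primitive collections:

  P={5,6}:  v_{5} + v_{6} = v_{9}  ⇒ sig = (2;(1))
  P={3,5}:  v_{3} + v_{5} = v_{6} + v_{8}  ⇒ sig = (2;(1,1))
  P={3,9}:  v_{3} + v_{9} = 2·v_{6} + v_{8}  ⇒ sig = (2;(1,2))
  P={6,7,8}:  v_{6} + v_{7} + v_{8} = 0  ⇒ sig = (3;())
  P={7,8,9}:  v_{7} + v_{8} + v_{9} = v_{5}  ⇒ sig = (3;(1))
  P={5,7,8}:  v_{5} + v_{7} + v_{8} = v_{1} + v_{2} + v_{4}  ⇒ sig = (3;(1,1,1))
  P={1,2,3,4}:  v_{1} + v_{2} + v_{3} + v_{4} = v_{8}  ⇒ sig = (4;(1))
  P={1,2,4,6}:  v_{1} + v_{2} + v_{4} + v_{6} = v_{5}  ⇒ sig = (4;(1))
  P={1,2,4,9}:  v_{1} + v_{2} + v_{4} + v_{9} = 2·v_{5}  ⇒ sig = (4;(2))

Sorted signature multiset PRS(X):
[(2;(1)), (2;(1,1)), (2;(1,2)), (3;()), (3;(1)), (3;(1,1,1)), (4;(1)), (4;(1)), (4;(2))]


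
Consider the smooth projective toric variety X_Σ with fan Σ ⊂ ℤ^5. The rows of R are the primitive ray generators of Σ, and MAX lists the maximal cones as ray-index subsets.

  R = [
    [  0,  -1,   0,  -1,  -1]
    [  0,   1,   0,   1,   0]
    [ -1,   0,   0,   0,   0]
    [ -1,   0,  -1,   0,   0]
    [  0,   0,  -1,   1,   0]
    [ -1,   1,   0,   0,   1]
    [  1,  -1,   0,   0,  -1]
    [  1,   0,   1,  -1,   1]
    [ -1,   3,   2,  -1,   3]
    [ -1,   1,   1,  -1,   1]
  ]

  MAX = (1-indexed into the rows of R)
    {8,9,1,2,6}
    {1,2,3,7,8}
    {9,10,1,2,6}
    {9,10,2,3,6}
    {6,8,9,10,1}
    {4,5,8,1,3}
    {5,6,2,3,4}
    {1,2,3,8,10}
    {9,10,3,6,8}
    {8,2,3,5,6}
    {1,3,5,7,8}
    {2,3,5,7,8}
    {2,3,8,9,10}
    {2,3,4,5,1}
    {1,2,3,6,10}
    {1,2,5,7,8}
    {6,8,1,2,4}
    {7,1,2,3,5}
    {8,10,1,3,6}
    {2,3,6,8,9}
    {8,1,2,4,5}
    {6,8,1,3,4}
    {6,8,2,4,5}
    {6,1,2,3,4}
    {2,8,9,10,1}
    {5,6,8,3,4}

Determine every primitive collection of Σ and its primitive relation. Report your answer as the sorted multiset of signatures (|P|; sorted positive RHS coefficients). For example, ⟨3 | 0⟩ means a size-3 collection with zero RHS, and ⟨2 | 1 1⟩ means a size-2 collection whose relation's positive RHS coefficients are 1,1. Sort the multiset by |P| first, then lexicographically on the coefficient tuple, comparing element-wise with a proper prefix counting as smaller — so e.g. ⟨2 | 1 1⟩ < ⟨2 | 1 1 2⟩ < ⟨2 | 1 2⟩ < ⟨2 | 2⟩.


Primitive collections (14):

  {6,7}:  v_{6} + v_{7} = 0  ⇒ sig = ⟨2 | 0⟩
  {5,10}:  v_{5} + v_{10} = v_{6}  ⇒ sig = ⟨2 | 1⟩
  {4,7}:  v_{4} + v_{7} = v_{1} + v_{5}  ⇒ sig = ⟨2 | 1 1⟩
  {7,9}:  v_{7} + v_{9} = v_{2} + v_{8} + v_{10}  ⇒ sig = ⟨2 | 1 1 1⟩
  {7,10}:  v_{7} + v_{10} = v_{1} + v_{2} + v_{3} + v_{8}  ⇒ sig = ⟨2 | 1 1 1 1⟩
  {4,9}:  v_{4} + v_{9} = v_{1} + v_{2} + 3·v_{6} + v_{8}  ⇒ sig = ⟨2 | 1 1 1 3⟩
  {5,9}:  v_{5} + v_{9} = v_{2} + 2·v_{6} + v_{8}  ⇒ sig = ⟨2 | 1 1 2⟩
  {4,10}:  v_{4} + v_{10} = v_{1} + 2·v_{6}  ⇒ sig = ⟨2 | 1 2⟩
  {1,5,6}:  v_{1} + v_{5} + v_{6} = v_{4}  ⇒ sig = ⟨3 | 1⟩
  {1,3,9}:  v_{1} + v_{3} + v_{9} = 2·v_{10}  ⇒ sig = ⟨3 | 2⟩
  {2,3,4,8}:  v_{2} + v_{3} + v_{4} + v_{8} = v_{6}  ⇒ sig = ⟨4 | 1⟩
  {2,6,8,10}:  v_{2} + v_{6} + v_{8} + v_{10} = v_{9}  ⇒ sig = ⟨4 | 1⟩
  {1,2,3,5,8}:  v_{1} + v_{2} + v_{3} + v_{5} + v_{8} = 0  ⇒ sig = ⟨5 | 0⟩
  {1,2,3,6,8}:  v_{1} + v_{2} + v_{3} + v_{6} + v_{8} = v_{10}  ⇒ sig = ⟨5 | 1⟩

Sorted signature multiset PRS(X):
    ⟨2 | 0⟩
    ⟨2 | 1⟩
    ⟨2 | 1 1⟩
    ⟨2 | 1 1 1⟩
    ⟨2 | 1 1 1 1⟩
    ⟨2 | 1 1 1 3⟩
    ⟨2 | 1 1 2⟩
    ⟨2 | 1 2⟩
    ⟨3 | 1⟩
    ⟨3 | 2⟩
    ⟨4 | 1⟩
    ⟨4 | 1⟩
    ⟨5 | 0⟩
    ⟨5 | 1⟩


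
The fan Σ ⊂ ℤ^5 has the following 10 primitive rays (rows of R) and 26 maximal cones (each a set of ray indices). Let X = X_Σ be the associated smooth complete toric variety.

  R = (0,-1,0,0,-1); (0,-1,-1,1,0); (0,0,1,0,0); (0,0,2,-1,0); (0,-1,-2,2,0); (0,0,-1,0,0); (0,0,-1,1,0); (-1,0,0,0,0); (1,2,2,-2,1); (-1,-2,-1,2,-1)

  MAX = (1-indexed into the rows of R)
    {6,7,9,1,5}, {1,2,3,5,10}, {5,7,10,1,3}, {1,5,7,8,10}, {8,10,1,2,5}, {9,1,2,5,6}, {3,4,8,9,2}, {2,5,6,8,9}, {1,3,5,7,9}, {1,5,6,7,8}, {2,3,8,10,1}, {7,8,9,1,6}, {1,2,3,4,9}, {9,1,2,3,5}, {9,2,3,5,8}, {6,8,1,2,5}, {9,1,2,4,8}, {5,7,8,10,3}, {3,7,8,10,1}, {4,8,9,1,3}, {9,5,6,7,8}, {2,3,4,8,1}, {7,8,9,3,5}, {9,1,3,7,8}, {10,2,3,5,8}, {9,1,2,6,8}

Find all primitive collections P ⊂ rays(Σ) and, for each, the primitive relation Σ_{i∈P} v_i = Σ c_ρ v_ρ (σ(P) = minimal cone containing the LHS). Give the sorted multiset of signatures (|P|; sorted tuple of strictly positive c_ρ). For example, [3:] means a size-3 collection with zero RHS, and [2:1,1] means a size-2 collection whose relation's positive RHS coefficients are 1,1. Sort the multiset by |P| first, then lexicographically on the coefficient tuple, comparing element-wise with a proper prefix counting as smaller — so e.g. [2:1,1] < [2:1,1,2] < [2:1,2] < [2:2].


|primitive collections| = 11. Relations:

  {3,6}:  v_{3} + v_{6} = 0  so sig = [2:]
  {2,7}:  v_{2} + v_{7} = v_{5}  so sig = [2:1]
  {4,7}:  v_{4} + v_{7} = v_{3}  so sig = [2:1]
  {9,10}:  v_{9} + v_{10} = v_{3}  so sig = [2:1]
  {4,5}:  v_{4} + v_{5} = v_{2} + v_{3}  so sig = [2:1,1]
  {6,10}:  v_{6} + v_{10} = v_{1} + v_{5} + v_{8}  so sig = [2:1,1,1]
  {4,6}:  v_{4} + v_{6} = v_{1} + v_{2} + v_{8} + v_{9}  so sig = [2:1,1,1,1]
  {4,10}:  v_{4} + v_{10} = v_{1} + v_{2} + 2·v_{3} + v_{8}  so sig = [2:1,1,1,2]
  {1,5,8,9}:  v_{1} + v_{5} + v_{8} + v_{9} = 0  so sig = [4:]
  {1,3,5,8}:  v_{1} + v_{3} + v_{5} + v_{8} = v_{10}  so sig = [4:1]
  {1,2,3,8,9}:  v_{1} + v_{2} + v_{3} + v_{8} + v_{9} = v_{4}  so sig = [5:1]

Signatures (|P|; sorted positive RHS coefficients), sorted:
    [2:]
    [2:1]
    [2:1]
    [2:1]
    [2:1,1]
    [2:1,1,1]
    [2:1,1,1,1]
    [2:1,1,1,2]
    [4:]
    [4:1]
    [5:1]


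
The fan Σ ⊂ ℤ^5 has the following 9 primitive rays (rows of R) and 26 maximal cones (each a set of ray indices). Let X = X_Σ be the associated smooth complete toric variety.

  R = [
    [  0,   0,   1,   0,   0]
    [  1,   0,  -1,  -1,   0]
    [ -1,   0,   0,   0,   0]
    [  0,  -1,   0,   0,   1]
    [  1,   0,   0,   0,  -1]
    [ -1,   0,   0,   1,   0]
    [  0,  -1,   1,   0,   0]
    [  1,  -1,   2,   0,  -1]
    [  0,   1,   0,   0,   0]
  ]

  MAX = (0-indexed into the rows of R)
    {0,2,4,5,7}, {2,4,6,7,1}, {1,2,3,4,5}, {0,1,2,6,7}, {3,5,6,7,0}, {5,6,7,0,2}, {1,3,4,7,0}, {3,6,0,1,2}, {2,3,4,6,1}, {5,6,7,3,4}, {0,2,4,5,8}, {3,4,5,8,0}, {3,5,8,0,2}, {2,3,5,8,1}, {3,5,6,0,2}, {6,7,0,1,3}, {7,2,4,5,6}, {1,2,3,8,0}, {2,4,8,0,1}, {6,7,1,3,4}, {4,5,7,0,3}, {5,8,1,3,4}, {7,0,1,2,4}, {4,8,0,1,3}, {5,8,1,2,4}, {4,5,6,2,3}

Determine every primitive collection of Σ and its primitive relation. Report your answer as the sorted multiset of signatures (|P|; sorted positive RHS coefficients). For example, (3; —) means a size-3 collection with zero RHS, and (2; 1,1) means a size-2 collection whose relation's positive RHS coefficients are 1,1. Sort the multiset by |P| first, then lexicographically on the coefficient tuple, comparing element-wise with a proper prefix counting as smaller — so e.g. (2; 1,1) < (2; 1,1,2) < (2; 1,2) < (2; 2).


Δ(Σ) — 9 vertices, 9 min non-faces:

  {6,8}:  v_{6} + v_{8} = v_{0}  ⟹  sig = (2; 1)
  {7,8}:  v_{7} + v_{8} = 2·v_{0} + v_{4}  ⟹  sig = (2; 1,2)
  {0,1,5}:  v_{0} + v_{1} + v_{5} = 0  ⟹  sig = (3; —)
  {0,4,6}:  v_{0} + v_{4} + v_{6} = v_{7}  ⟹  sig = (3; 1)
  {1,5,7}:  v_{1} + v_{5} + v_{7} = v_{4} + v_{6}  ⟹  sig = (3; 1,1)
  {1,5,6}:  v_{1} + v_{5} + v_{6} = v_{2} + v_{3} + v_{4}  ⟹  sig = (3; 1,1,1)
  {2,3,7}:  v_{2} + v_{3} + v_{7} = 2·v_{6}  ⟹  sig = (3; 2)
  {2,3,4,8}:  v_{2} + v_{3} + v_{4} + v_{8} = 0  ⟹  sig = (4; —)
  {0,2,3,4}:  v_{0} + v_{2} + v_{3} + v_{4} = v_{6}  ⟹  sig = (4; 1)

so the primitive-relation signature multiset is
    |P|=2: 2 collections, coeffs (1), (1,2)
    |P|=3: 5 collections, coeffs (), (1), (1,1), (1,1,1), (2)
    |P|=4: 2 collections, coeffs (), (1)


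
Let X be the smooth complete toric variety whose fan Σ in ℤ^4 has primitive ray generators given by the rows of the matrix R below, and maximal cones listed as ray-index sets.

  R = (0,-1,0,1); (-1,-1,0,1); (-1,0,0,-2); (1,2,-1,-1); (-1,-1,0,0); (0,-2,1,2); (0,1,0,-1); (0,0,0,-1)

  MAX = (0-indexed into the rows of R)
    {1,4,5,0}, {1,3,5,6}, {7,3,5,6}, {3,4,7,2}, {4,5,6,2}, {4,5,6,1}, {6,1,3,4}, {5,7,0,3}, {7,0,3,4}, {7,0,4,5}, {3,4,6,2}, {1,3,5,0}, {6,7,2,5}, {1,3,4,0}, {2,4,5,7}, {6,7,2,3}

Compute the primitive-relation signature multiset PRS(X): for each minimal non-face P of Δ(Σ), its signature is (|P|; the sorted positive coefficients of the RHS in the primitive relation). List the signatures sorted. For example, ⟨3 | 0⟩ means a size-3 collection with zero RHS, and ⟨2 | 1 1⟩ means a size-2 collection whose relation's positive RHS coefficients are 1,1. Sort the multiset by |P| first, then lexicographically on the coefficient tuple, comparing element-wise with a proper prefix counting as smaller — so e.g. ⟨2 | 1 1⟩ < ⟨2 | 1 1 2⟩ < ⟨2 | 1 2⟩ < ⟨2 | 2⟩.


Primitive collections (7):

  P = {0,6}:  v_{0} + v_{6} = 0  ⇒ sig = ⟨2 | 0⟩
  P = {1,7}:  v_{1} + v_{7} = v_{4}  ⇒ sig = ⟨2 | 1⟩
  P = {0,2}:  v_{0} + v_{2} = v_{4} + v_{7}  ⇒ sig = ⟨2 | 1 1⟩
  P = {1,2}:  v_{1} + v_{2} = 2·v_{4} + v_{6}  ⇒ sig = ⟨2 | 1 2⟩
  P = {2,3,5}:  v_{2} + v_{3} + v_{5} = v_{7}  ⇒ sig = ⟨3 | 1⟩
  P = {3,4,5}:  v_{3} + v_{4} + v_{5} = v_{0}  ⇒ sig = ⟨3 | 1⟩
  P = {4,6,7}:  v_{4} + v_{6} + v_{7} = v_{2}  ⇒ sig = ⟨3 | 1⟩

Hence PRS(X_Σ) =
{ ⟨2 | 0⟩,  ⟨2 | 1⟩,  ⟨2 | 1 1⟩,  ⟨2 | 1 2⟩,  ⟨3 | 1⟩ ×3 }


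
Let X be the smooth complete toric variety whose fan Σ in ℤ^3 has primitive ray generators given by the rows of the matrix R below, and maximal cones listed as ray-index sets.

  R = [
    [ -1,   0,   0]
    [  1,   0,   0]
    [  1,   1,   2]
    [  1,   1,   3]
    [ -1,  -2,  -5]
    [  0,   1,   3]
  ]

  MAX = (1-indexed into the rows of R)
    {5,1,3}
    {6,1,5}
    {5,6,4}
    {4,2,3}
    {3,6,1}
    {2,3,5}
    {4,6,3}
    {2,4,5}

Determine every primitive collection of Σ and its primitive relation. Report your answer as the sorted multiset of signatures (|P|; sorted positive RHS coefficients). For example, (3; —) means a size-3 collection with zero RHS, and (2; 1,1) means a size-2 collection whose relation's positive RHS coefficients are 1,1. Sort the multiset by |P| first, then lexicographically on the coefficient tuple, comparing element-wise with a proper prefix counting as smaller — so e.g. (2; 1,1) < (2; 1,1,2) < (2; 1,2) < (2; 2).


|primitive collections| = 5. Relations:

  P = {1,2}:  v_{1} + v_{2} = 0  ⇒ sig = (2; —)
  P = {1,4}:  v_{1} + v_{4} = v_{6}  ⇒ sig = (2; 1)
  P = {2,6}:  v_{2} + v_{6} = v_{4}  ⇒ sig = (2; 1)
  P = {3,5,6}:  v_{3} + v_{5} + v_{6} = 0  ⇒ sig = (3; —)
  P = {3,4,5}:  v_{3} + v_{4} + v_{5} = v_{2}  ⇒ sig = (3; 1)

Signatures (|P|; sorted positive RHS coefficients), sorted:
[(2; —), (2; 1), (2; 1), (3; —), (3; 1)]
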